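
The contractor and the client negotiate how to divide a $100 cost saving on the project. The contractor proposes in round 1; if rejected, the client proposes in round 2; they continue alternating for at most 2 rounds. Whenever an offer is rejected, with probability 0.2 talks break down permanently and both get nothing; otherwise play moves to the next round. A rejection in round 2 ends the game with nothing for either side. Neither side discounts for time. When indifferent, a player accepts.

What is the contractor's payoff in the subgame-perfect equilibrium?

Round 2 (the client proposes): the contractor will accept anything ≥ 0, so the client offers 0 and keeps 100.
Round 1 (the contractor proposes): rejecting gives the client an expected 0.8 × 100 = 80, so the contractor offers 80, keeping 20.

20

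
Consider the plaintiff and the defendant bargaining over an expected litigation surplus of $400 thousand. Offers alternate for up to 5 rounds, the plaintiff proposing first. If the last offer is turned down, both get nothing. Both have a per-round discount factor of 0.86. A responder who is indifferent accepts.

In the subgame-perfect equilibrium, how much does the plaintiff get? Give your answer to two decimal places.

Round 5 (the plaintiff proposes): the defendant will accept anything ≥ 0, so the plaintiff offers 0 and keeps 400.
Round 4 (the defendant proposes): the plaintiff can get 400 next round, worth 0.86 × 400 = 344 now; the defendant offers that and keeps 56.
Round 3 (the plaintiff proposes): the defendant can get 56 next round, worth 0.86 × 56 = 48.16 now. The plaintiff offers 48.16 and keeps 400 − 48.16 = 351.84.
Round 2 (the defendant proposes): the plaintiff can get 351.84 next round, worth 0.86 × 351.84 = 302.5824 now, so the defendant offers 302.5824, keeping 97.4176.
Round 1 (the plaintiff proposes): the defendant can get 97.4176 next round, worth 0.86 × 97.4176 = 83.779136 now. The plaintiff offers 83.779136 and keeps 400 − 83.779136 = 316.220864.

316.22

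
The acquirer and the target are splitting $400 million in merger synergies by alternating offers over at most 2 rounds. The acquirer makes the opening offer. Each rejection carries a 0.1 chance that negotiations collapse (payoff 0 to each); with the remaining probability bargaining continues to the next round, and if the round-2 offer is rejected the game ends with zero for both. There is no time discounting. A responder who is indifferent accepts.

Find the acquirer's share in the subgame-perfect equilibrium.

By backward induction:
Round 2 (the target proposes): the acquirer will accept anything ≥ 0, so the target offers 0 and keeps 400.
Round 1 (the acquirer proposes): rejecting gives the target an expected 0.9 × 400 = 360; the acquirer offers that and keeps 40.

40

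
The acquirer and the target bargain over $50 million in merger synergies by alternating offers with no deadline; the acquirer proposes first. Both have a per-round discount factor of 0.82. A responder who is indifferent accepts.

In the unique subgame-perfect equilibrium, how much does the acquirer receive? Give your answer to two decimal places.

In a stationary SPE each proposer offers the other exactly their discounted continuation value.
If the acquirer keeps x when proposing and the target keeps y when proposing, then x = 50 − 0.82y and y = 50 − 0.82x.
Solving: x = 50(1 − 0.82) / (1 − 0.82·0.82) = 9 / 0.3276 ≈ 27.4725.
The target gets 50 − 27.4725 ≈ 22.5275.

27.47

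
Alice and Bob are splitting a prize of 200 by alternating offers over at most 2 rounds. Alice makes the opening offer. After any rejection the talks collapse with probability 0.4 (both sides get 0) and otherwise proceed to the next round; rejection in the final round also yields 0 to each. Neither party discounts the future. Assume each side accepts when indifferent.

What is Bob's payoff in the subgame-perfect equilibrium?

120

By backward induction:
Round 2 (Bob proposes): Alice will accept anything ≥ 0, so Bob offers 0 and keeps 200.
Round 1 (Alice proposes): rejecting gives Bob an expected 0.6 × 200 = 120; Alice offers that and keeps 80.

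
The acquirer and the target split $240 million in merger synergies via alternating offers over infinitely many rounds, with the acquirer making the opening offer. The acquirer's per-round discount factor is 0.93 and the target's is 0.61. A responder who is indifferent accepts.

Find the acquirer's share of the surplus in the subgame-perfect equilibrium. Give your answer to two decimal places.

216.32

Let x be the acquirer's share when the acquirer proposes and y be the target's share when the target proposes.
The target accepts iff offered ≥ 0.61·y, so x = 240 − 0.61y. Symmetrically y = 240 − 0.93x.
Substituting: x = 240 − 0.61(240 − 0.93x), giving x(1 − 0.93·0.61) = 240(1 − 0.61).
So x = 240 × 0.39 / 0.4327 ≈ 216.3162, and the target receives 240 − x ≈ 23.6838.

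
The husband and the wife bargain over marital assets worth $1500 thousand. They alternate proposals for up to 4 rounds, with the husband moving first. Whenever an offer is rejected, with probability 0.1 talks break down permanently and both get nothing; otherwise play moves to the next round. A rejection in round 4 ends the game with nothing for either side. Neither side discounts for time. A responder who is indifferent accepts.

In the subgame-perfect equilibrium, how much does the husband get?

Round 4 (the wife proposes): rejection yields 0 for the husband; the wife offers 0 and keeps 1500.
Round 3 (the husband proposes): rejecting gives the wife an expected 0.9 × 1500 = 1350. The husband offers 1350 and keeps 1500 − 1350 = 150.
Round 2 (the wife proposes): rejecting gives the husband an expected 0.9 × 150 = 135; the wife offers that and keeps 1365.
Round 1 (the husband proposes): rejecting gives the wife an expected 0.9 × 1365 = 1228.5, so the husband offers 1228.5, keeping 271.5.

271.5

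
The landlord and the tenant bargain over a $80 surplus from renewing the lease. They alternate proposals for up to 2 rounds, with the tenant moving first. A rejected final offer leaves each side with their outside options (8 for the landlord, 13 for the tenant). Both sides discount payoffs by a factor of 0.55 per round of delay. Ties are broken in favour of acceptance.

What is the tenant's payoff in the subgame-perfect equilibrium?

Round 2 (the landlord proposes): the tenant gets 13 if talks fail, so the landlord offers 13 and keeps 67.
Round 1 (the tenant proposes): the landlord can get 67 next round, worth 0.55 × 67 = 36.85 now, so the tenant offers 36.85, keeping 43.15.

43.15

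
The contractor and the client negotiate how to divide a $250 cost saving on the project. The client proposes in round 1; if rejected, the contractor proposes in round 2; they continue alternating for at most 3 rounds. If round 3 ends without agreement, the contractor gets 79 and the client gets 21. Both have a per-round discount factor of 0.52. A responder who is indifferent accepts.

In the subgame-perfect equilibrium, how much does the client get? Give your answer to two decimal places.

166.24

Solve by backward induction from round 3.
Round 3 (the client proposes): the contractor gets 79 if talks fail, so the client offers 79 and keeps 171.
Round 2 (the contractor proposes): the client can get 171 next round, worth 0.52 × 171 = 88.92 now; the contractor offers that and keeps 161.08.
Round 1 (the client proposes): the contractor can get 161.08 next round, worth 0.52 × 161.08 = 83.7616 now, so the client offers 83.7616, keeping 166.2384.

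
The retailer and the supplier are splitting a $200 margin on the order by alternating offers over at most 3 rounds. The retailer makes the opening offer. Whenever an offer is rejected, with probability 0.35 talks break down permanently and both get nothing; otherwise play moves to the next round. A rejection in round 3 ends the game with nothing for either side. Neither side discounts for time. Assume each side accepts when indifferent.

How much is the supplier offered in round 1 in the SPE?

Round 3 (the retailer proposes): the supplier will accept anything ≥ 0, so the retailer offers 0 and keeps 200.
Round 2 (the supplier proposes): rejecting gives the retailer an expected 0.65 × 200 = 130, so the supplier offers 130, keeping 70.
Round 1 (the retailer proposes): rejecting gives the supplier an expected 0.65 × 70 = 45.5. The retailer offers 45.5 and keeps 200 − 45.5 = 154.5.

45.5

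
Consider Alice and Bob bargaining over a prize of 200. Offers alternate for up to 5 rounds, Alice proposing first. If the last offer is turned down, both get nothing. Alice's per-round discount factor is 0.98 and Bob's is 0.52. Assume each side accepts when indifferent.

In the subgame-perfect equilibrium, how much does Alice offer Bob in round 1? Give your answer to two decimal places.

Round 5 (Alice proposes): rejection yields 0 for Bob; Alice offers 0 and keeps 200.
Round 4 (Bob proposes): Alice can get 200 next round, worth 0.98 × 200 = 196 now. Bob offers 196 and keeps 200 − 196 = 4.
Round 3 (Alice proposes): Bob can get 4 next round, worth 0.52 × 4 = 2.08 now, so Alice offers 2.08, keeping 197.92.
Round 2 (Bob proposes): Alice can get 197.92 next round, worth 0.98 × 197.92 = 193.9616 now, so Bob offers 193.9616, keeping 6.0384.
Round 1 (Alice proposes): Bob can get 6.0384 next round, worth 0.52 × 6.0384 = 3.139968 now, so Alice offers 3.139968, keeping 196.860032.

3.14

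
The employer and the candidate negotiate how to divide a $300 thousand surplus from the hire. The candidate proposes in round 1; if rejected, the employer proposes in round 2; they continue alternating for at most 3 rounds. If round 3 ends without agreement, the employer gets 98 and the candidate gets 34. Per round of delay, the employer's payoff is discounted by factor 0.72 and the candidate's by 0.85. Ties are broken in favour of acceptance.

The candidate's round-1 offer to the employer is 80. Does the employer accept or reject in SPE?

Round 3 (the candidate proposes): the employer gets 98 if talks fail, so the candidate offers 98 and keeps 202.
Round 2 (the employer proposes): the candidate can get 202 next round, worth 0.85 × 202 = 171.7 now. The employer offers 171.7 and keeps 300 − 171.7 = 128.3.
So by rejecting in round 1, the employer gets 128.3 next round, worth 0.72 × 128.3 = 92.376 now.
Offer 80 < 92.376, so the employer rejects.

Reject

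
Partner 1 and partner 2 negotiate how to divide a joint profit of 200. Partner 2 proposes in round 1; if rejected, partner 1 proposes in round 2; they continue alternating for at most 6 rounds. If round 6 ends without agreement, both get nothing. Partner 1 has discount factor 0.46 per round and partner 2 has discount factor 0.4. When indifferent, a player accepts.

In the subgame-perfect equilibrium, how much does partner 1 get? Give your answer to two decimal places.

Round 6 (partner 1 proposes): partner 2 will accept anything ≥ 0, so partner 1 offers 0 and keeps 200.
Round 5 (partner 2 proposes): partner 1 can get 200 next round, worth 0.46 × 200 = 92 now. Partner 2 offers 92 and keeps 200 − 92 = 108.
Round 4 (partner 1 proposes): partner 2 can get 108 next round, worth 0.4 × 108 = 43.2 now. Partner 1 offers 43.2 and keeps 200 − 43.2 = 156.8.
Round 3 (partner 2 proposes): partner 1 can get 156.8 next round, worth 0.46 × 156.8 = 72.128 now, so partner 2 offers 72.128, keeping 127.872.
Round 2 (partner 1 proposes): partner 2 can get 127.872 next round, worth 0.4 × 127.872 = 51.1488 now; partner 1 offers that and keeps 148.8512.
Round 1 (partner 2 proposes): partner 1 can get 148.8512 next round, worth 0.46 × 148.8512 = 68.471552 now. Partner 2 offers 68.471552 and keeps 200 − 68.471552 = 131.528448.

68.47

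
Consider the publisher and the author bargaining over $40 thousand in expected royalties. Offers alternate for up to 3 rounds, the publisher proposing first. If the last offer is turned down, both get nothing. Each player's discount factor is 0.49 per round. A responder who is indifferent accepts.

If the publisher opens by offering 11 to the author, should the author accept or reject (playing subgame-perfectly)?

Round 3 (the publisher proposes): the author will accept anything ≥ 0, so the publisher offers 0 and keeps 40.
Round 2 (the author proposes): the publisher can get 40 next round, worth 0.49 × 40 = 19.6 now, so the author offers 19.6, keeping 20.4.
So by rejecting in round 1, the author gets 20.4 next round, worth 0.49 × 20.4 = 9.996 now.
Offer 11 ≥ 9.996, so the author accepts.

Accept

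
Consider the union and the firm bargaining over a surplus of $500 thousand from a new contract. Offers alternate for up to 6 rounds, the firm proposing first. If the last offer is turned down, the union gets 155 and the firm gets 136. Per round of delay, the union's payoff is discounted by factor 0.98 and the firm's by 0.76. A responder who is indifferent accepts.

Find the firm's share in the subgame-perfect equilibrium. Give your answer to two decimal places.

Round 6 (the union proposes): the firm gets 136 if talks fail, so the union offers 136 and keeps 364.
Round 5 (the firm proposes): the union can get 364 next round, worth 0.98 × 364 = 356.72 now; the firm offers that and keeps 143.28.
Round 4 (the union proposes): the firm can get 143.28 next round, worth 0.76 × 143.28 = 108.8928 now, so the union offers 108.8928, keeping 391.1072.
Round 3 (the firm proposes): the union can get 391.1072 next round, worth 0.98 × 391.1072 = 383.285056 now; the firm offers that and keeps 116.714944.
Round 2 (the union proposes): the firm can get 116.714944 next round, worth 0.76 × 116.714944 = 88.70335744 now, so the union offers 88.70335744, keeping 411.29664256.
Round 1 (the firm proposes): the union can get 411.29664256 next round, worth 0.98 × 411.29664256 = 403.0707097088 now; the firm offers that and keeps 96.9292902912.

96.93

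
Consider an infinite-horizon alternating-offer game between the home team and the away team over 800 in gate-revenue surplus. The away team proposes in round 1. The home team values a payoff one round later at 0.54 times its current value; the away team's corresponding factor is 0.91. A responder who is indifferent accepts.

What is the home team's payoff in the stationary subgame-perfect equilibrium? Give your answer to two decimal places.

76.45

In a stationary SPE each proposer offers the other exactly their discounted continuation value.
If the away team keeps x when proposing and the home team keeps y when proposing, then x = 800 − 0.54y and y = 800 − 0.91x.
Solving: x = 800(1 − 0.54) / (1 − 0.91·0.54) = 368 / 0.5086 ≈ 723.5549.
The home team gets 800 − 723.5549 ≈ 76.4451.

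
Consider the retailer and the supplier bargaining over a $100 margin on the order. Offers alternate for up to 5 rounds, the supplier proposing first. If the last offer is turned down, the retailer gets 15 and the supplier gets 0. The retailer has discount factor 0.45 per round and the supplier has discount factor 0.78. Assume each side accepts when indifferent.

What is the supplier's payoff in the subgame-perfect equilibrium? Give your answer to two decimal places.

Solve by backward induction from round 5.
Round 5 (the supplier proposes): the retailer gets 15 if talks fail, so the supplier offers 15 and keeps 85.
Round 4 (the retailer proposes): the supplier can get 85 next round, worth 0.78 × 85 = 66.3 now. The retailer offers 66.3 and keeps 100 − 66.3 = 33.7.
Round 3 (the supplier proposes): the retailer can get 33.7 next round, worth 0.45 × 33.7 = 15.165 now. The supplier offers 15.165 and keeps 100 − 15.165 = 84.835.
Round 2 (the retailer proposes): the supplier can get 84.835 next round, worth 0.78 × 84.835 = 66.1713 now; the retailer offers that and keeps 33.8287.
Round 1 (the supplier proposes): the retailer can get 33.8287 next round, worth 0.45 × 33.8287 = 15.222915 now; the supplier offers that and keeps 84.777085.

84.78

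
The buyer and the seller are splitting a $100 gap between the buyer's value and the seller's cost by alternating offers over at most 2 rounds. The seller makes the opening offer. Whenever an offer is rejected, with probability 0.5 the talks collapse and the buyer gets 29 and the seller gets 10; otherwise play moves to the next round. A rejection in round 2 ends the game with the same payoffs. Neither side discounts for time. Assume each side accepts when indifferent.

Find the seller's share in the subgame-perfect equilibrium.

40.5

Round 2 (the buyer proposes): the seller gets 10 if talks fail, so the buyer offers 10 and keeps 90.
Round 1 (the seller proposes): rejecting gives the buyer an expected 0.5 × 90 + 0.5 × 29 = 59.5, so the seller offers 59.5, keeping 40.5.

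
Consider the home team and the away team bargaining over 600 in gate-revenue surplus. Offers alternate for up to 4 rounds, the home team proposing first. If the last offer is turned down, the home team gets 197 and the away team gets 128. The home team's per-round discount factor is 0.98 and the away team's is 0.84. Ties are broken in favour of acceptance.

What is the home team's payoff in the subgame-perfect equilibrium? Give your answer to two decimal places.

Round 4 (the away team proposes): the home team gets 197 if talks fail, so the away team offers 197 and keeps 403.
Round 3 (the home team proposes): the away team can get 403 next round, worth 0.84 × 403 = 338.52 now, so the home team offers 338.52, keeping 261.48.
Round 2 (the away team proposes): the home team can get 261.48 next round, worth 0.98 × 261.48 = 256.2504 now, so the away team offers 256.2504, keeping 343.7496.
Round 1 (the home team proposes): the away team can get 343.7496 next round, worth 0.84 × 343.7496 = 288.749664 now. The home team offers 288.749664 and keeps 600 − 288.749664 = 311.250336.

311.25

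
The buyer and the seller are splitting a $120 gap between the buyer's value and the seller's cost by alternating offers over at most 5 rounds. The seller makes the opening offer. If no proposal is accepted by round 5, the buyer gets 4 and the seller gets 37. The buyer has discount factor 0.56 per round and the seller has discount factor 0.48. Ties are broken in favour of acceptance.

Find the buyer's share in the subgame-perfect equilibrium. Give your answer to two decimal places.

44.63

Round 5 (the seller proposes): the buyer gets 4 if talks fail, so the seller offers 4 and keeps 116.
Round 4 (the buyer proposes): the seller can get 116 next round, worth 0.48 × 116 = 55.68 now; the buyer offers that and keeps 64.32.
Round 3 (the seller proposes): the buyer can get 64.32 next round, worth 0.56 × 64.32 = 36.0192 now. The seller offers 36.0192 and keeps 120 − 36.0192 = 83.9808.
Round 2 (the buyer proposes): the seller can get 83.9808 next round, worth 0.48 × 83.9808 = 40.310784 now; the buyer offers that and keeps 79.689216.
Round 1 (the seller proposes): the buyer can get 79.689216 next round, worth 0.56 × 79.689216 = 44.62596096 now, so the seller offers 44.62596096, keeping 75.37403904.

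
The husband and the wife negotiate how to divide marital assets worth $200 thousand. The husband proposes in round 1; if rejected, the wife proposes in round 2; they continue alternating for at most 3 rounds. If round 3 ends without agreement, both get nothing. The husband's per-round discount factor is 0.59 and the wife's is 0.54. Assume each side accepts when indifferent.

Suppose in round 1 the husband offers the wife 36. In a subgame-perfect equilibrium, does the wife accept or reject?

Work out the wife's continuation value if the offer is rejected.
Round 3 (the husband proposes): rejection yields 0 for the wife; the husband offers 0 and keeps 200.
Round 2 (the wife proposes): the husband can get 200 next round, worth 0.59 × 200 = 118 now, so the wife offers 118, keeping 82.
So by rejecting in round 1, the wife gets 82 next round, worth 0.54 × 82 = 44.28 now.
Offer 36 < 44.28, so the wife rejects.

Reject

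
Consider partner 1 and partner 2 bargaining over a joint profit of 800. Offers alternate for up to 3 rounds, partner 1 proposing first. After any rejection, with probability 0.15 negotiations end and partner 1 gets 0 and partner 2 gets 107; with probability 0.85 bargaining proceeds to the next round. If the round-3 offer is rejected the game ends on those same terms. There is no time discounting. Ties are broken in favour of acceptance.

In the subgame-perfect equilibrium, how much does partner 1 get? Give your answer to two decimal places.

604.64

Round 3 (partner 1 proposes): partner 2 gets 107 if talks fail, so partner 1 offers 107 and keeps 693.
Round 2 (partner 2 proposes): rejecting gives partner 1 an expected 0.85 × 693 = 589.05. Partner 2 offers 589.05 and keeps 800 − 589.05 = 210.95.
Round 1 (partner 1 proposes): rejecting gives partner 2 an expected 0.85 × 210.95 + 0.15 × 107 = 195.3575. Partner 1 offers 195.3575 and keeps 800 − 195.3575 = 604.6425.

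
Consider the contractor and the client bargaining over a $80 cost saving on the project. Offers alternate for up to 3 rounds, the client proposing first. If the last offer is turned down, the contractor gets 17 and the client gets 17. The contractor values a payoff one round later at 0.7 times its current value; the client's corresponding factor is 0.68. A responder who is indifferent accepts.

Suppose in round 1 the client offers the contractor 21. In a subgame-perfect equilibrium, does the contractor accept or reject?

Round 3 (the client proposes): the contractor gets 17 if talks fail, so the client offers 17 and keeps 63.
Round 2 (the contractor proposes): the client can get 63 next round, worth 0.68 × 63 = 42.84 now, so the contractor offers 42.84, keeping 37.16.
So by rejecting in round 1, the contractor gets 37.16 next round, worth 0.7 × 37.16 = 26.012 now.
Offer 21 < 26.012, so the contractor rejects.

Reject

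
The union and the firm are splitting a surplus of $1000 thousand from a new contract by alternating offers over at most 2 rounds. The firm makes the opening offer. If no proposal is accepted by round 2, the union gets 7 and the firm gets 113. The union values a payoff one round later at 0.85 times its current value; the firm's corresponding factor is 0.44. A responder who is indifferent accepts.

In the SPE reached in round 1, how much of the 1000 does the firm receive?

246.05

Work backward from the last round.
Round 2 (the union proposes): the firm gets 113 if talks fail, so the union offers 113 and keeps 887.
Round 1 (the firm proposes): the union can get 887 next round, worth 0.85 × 887 = 753.95 now; the firm offers that and keeps 246.05.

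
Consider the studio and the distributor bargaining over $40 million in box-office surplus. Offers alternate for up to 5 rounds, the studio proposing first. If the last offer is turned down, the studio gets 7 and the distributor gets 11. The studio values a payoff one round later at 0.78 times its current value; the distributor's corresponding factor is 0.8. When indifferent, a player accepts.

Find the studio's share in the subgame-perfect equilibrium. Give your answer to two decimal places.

Round 5 (the studio proposes): the distributor gets 11 if talks fail, so the studio offers 11 and keeps 29.
Round 4 (the distributor proposes): the studio can get 29 next round, worth 0.78 × 29 = 22.62 now; the distributor offers that and keeps 17.38.
Round 3 (the studio proposes): the distributor can get 17.38 next round, worth 0.8 × 17.38 = 13.904 now; the studio offers that and keeps 26.096.
Round 2 (the distributor proposes): the studio can get 26.096 next round, worth 0.78 × 26.096 = 20.35488 now, so the distributor offers 20.35488, keeping 19.64512.
Round 1 (the studio proposes): the distributor can get 19.64512 next round, worth 0.8 × 19.64512 = 15.716096 now; the studio offers that and keeps 24.283904.

24.28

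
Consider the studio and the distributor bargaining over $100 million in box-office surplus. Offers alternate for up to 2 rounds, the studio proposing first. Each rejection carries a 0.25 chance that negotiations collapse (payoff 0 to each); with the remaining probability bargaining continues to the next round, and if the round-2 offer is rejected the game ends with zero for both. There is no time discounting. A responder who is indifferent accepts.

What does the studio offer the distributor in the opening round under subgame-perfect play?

75

Round 2 (the distributor proposes): the studio will accept anything ≥ 0, so the distributor offers 0 and keeps 100.
Round 1 (the studio proposes): rejecting gives the distributor an expected 0.75 × 100 = 75. The studio offers 75 and keeps 100 − 75 = 25.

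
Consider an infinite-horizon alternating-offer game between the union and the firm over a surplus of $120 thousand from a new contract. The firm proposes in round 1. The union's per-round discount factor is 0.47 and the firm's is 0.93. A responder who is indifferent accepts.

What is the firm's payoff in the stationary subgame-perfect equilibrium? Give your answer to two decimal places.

112.99

In a stationary SPE each proposer offers the other exactly their discounted continuation value.
If the firm keeps x when proposing and the union keeps y when proposing, then x = 120 − 0.47y and y = 120 − 0.93x.
Solving: x = 120(1 − 0.47) / (1 − 0.93·0.47) = 63.6 / 0.5629 ≈ 112.9863.
The union gets 120 − 112.9863 ≈ 7.0137.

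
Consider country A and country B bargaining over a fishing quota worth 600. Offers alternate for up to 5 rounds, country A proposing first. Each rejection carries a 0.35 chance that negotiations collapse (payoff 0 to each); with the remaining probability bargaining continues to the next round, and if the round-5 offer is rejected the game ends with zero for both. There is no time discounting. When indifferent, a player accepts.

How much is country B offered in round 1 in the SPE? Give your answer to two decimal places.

Round 5 (country A proposes): rejection yields 0 for country B; country A offers 0 and keeps 600.
Round 4 (country B proposes): rejecting gives country A an expected 0.65 × 600 = 390, so country B offers 390, keeping 210.
Round 3 (country A proposes): rejecting gives country B an expected 0.65 × 210 = 136.5. Country A offers 136.5 and keeps 600 − 136.5 = 463.5.
Round 2 (country B proposes): rejecting gives country A an expected 0.65 × 463.5 = 301.275. Country B offers 301.275 and keeps 600 − 301.275 = 298.725.
Round 1 (country A proposes): rejecting gives country B an expected 0.65 × 298.725 = 194.17125. Country A offers 194.17125 and keeps 600 − 194.17125 = 405.82875.

194.17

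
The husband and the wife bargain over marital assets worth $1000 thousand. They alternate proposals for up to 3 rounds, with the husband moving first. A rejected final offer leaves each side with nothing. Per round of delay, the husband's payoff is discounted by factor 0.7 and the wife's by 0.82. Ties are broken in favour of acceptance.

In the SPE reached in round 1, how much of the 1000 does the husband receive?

754

Round 3 (the husband proposes): rejection yields 0 for the wife; the husband offers 0 and keeps 1000.
Round 2 (the wife proposes): the husband can get 1000 next round, worth 0.7 × 1000 = 700 now. The wife offers 700 and keeps 1000 − 700 = 300.
Round 1 (the husband proposes): the wife can get 300 next round, worth 0.82 × 300 = 246 now, so the husband offers 246, keeping 754.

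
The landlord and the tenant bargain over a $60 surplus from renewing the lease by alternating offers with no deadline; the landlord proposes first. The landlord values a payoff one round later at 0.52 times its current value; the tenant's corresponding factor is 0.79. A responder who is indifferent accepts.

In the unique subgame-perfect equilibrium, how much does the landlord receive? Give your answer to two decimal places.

21.38

In a stationary SPE each proposer offers the other exactly their discounted continuation value.
If the landlord keeps x when proposing and the tenant keeps y when proposing, then x = 60 − 0.79y and y = 60 − 0.52x.
Solving: x = 60(1 − 0.79) / (1 − 0.52·0.79) = 12.6 / 0.5892 ≈ 21.3849.
The tenant gets 60 − 21.3849 ≈ 38.6151.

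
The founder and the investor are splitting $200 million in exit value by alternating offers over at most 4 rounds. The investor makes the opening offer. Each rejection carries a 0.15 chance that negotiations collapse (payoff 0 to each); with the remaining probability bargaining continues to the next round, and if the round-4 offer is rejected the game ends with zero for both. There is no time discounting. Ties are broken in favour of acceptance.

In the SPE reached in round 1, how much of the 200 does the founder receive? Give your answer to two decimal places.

148.33

Round 4 (the founder proposes): the investor will accept anything ≥ 0, so the founder offers 0 and keeps 200.
Round 3 (the investor proposes): rejecting gives the founder an expected 0.85 × 200 = 170; the investor offers that and keeps 30.
Round 2 (the founder proposes): rejecting gives the investor an expected 0.85 × 30 = 25.5; the founder offers that and keeps 174.5.
Round 1 (the investor proposes): rejecting gives the founder an expected 0.85 × 174.5 = 148.325, so the investor offers 148.325, keeping 51.675.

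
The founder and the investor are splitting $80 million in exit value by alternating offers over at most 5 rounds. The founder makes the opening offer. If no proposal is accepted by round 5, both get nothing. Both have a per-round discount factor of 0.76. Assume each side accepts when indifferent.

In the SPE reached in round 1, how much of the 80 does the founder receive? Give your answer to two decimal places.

56.98

Work backward from the last round.
Round 5 (the founder proposes): rejection yields 0 for the investor; the founder offers 0 and keeps 80.
Round 4 (the investor proposes): the founder can get 80 next round, worth 0.76 × 80 = 60.8 now, so the investor offers 60.8, keeping 19.2.
Round 3 (the founder proposes): the investor can get 19.2 next round, worth 0.76 × 19.2 = 14.592 now. The founder offers 14.592 and keeps 80 − 14.592 = 65.408.
Round 2 (the investor proposes): the founder can get 65.408 next round, worth 0.76 × 65.408 = 49.71008 now; the investor offers that and keeps 30.28992.
Round 1 (the founder proposes): the investor can get 30.28992 next round, worth 0.76 × 30.28992 = 23.0203392 now; the founder offers that and keeps 56.9796608.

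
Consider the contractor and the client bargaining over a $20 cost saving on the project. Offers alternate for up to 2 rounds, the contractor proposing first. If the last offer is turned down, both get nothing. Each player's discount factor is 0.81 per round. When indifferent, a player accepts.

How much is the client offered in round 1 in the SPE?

Round 2 (the client proposes): rejection yields 0 for the contractor; the client offers 0 and keeps 20.
Round 1 (the contractor proposes): the client can get 20 next round, worth 0.81 × 20 = 16.2 now; the contractor offers that and keeps 3.8.

16.2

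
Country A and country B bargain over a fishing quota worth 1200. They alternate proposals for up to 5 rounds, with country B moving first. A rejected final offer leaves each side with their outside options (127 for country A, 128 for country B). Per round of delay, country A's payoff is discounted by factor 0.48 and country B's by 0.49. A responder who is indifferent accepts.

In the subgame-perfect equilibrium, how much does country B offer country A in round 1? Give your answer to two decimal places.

Round 5 (country B proposes): country A gets 127 if talks fail, so country B offers 127 and keeps 1073.
Round 4 (country A proposes): country B can get 1073 next round, worth 0.49 × 1073 = 525.77 now; country A offers that and keeps 674.23.
Round 3 (country B proposes): country A can get 674.23 next round, worth 0.48 × 674.23 = 323.6304 now, so country B offers 323.6304, keeping 876.3696.
Round 2 (country A proposes): country B can get 876.3696 next round, worth 0.49 × 876.3696 = 429.421104 now. Country A offers 429.421104 and keeps 1200 − 429.421104 = 770.578896.
Round 1 (country B proposes): country A can get 770.578896 next round, worth 0.48 × 770.578896 = 369.87787008 now, so country B offers 369.87787008, keeping 830.12212992.

369.88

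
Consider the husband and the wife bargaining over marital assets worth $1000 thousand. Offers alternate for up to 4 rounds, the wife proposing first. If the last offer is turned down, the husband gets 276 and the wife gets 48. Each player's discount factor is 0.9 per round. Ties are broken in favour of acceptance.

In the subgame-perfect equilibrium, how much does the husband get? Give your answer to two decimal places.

Round 4 (the husband proposes): the wife gets 48 if talks fail, so the husband offers 48 and keeps 952.
Round 3 (the wife proposes): the husband can get 952 next round, worth 0.9 × 952 = 856.8 now; the wife offers that and keeps 143.2.
Round 2 (the husband proposes): the wife can get 143.2 next round, worth 0.9 × 143.2 = 128.88 now, so the husband offers 128.88, keeping 871.12.
Round 1 (the wife proposes): the husband can get 871.12 next round, worth 0.9 × 871.12 = 784.008 now, so the wife offers 784.008, keeping 215.992.

784.01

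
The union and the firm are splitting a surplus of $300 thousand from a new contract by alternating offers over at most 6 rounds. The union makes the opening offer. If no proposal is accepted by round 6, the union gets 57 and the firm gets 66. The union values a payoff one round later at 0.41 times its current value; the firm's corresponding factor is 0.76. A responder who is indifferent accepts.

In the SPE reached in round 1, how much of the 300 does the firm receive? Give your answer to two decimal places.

Round 6 (the firm proposes): the union gets 57 if talks fail, so the firm offers 57 and keeps 243.
Round 5 (the union proposes): the firm can get 243 next round, worth 0.76 × 243 = 184.68 now. The union offers 184.68 and keeps 300 − 184.68 = 115.32.
Round 4 (the firm proposes): the union can get 115.32 next round, worth 0.41 × 115.32 = 47.2812 now. The firm offers 47.2812 and keeps 300 − 47.2812 = 252.7188.
Round 3 (the union proposes): the firm can get 252.7188 next round, worth 0.76 × 252.7188 = 192.066288 now, so the union offers 192.066288, keeping 107.933712.
Round 2 (the firm proposes): the union can get 107.933712 next round, worth 0.41 × 107.933712 = 44.25282192 now; the firm offers that and keeps 255.74717808.
Round 1 (the union proposes): the firm can get 255.74717808 next round, worth 0.76 × 255.74717808 = 194.3678553408 now, so the union offers 194.3678553408, keeping 105.6321446592.

194.37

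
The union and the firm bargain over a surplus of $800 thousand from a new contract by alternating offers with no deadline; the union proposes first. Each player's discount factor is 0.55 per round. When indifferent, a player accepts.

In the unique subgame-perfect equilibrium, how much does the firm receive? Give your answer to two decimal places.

283.87

When the union proposes, the firm accepts any offer worth at least 0.55 times what the firm would get by proposing next round; and vice versa.
This gives x = 800 − 0.55y and y = 800 − 0.55x, where x and y are each side's share when it proposes.
Hence (1 − 0.55·0.55)x = 800(1 − 0.55), i.e. 0.6975·x = 360.
x ≈ 516.1290; the firm's share is 800 − x ≈ 283.8710.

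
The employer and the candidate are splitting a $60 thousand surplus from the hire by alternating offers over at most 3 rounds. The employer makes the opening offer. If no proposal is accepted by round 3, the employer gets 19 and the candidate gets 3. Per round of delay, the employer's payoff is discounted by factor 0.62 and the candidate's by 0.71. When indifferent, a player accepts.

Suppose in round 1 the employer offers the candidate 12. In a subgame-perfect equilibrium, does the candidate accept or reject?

Reject

Round 3 (the employer proposes): the candidate gets 3 if talks fail, so the employer offers 3 and keeps 57.
Round 2 (the candidate proposes): the employer can get 57 next round, worth 0.62 × 57 = 35.34 now. The candidate offers 35.34 and keeps 60 − 35.34 = 24.66.
So by rejecting in round 1, the candidate gets 24.66 next round, worth 0.71 × 24.66 = 17.5086 now.
Offer 12 < 17.5086, so the candidate rejects.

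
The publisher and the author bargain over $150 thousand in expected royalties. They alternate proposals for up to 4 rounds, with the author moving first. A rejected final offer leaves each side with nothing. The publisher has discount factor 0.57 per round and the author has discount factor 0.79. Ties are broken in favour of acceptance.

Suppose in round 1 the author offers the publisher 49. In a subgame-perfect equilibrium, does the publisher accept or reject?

Round 4 (the publisher proposes): the author will accept anything ≥ 0, so the publisher offers 0 and keeps 150.
Round 3 (the author proposes): the publisher can get 150 next round, worth 0.57 × 150 = 85.5 now, so the author offers 85.5, keeping 64.5.
Round 2 (the publisher proposes): the author can get 64.5 next round, worth 0.79 × 64.5 = 50.955 now; the publisher offers that and keeps 99.045.
So by rejecting in round 1, the publisher gets 99.045 next round, worth 0.57 × 99.045 = 56.45565 now.
Offer 49 < 56.45565, so the publisher rejects.

Reject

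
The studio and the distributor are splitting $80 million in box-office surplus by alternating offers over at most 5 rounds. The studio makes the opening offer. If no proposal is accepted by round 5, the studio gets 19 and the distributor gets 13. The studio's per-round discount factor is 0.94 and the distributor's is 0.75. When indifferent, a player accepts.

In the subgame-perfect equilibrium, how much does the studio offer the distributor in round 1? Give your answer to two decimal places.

Work backward from the last round.
Round 5 (the studio proposes): the distributor gets 13 if talks fail, so the studio offers 13 and keeps 67.
Round 4 (the distributor proposes): the studio can get 67 next round, worth 0.94 × 67 = 62.98 now, so the distributor offers 62.98, keeping 17.02.
Round 3 (the studio proposes): the distributor can get 17.02 next round, worth 0.75 × 17.02 = 12.765 now. The studio offers 12.765 and keeps 80 − 12.765 = 67.235.
Round 2 (the distributor proposes): the studio can get 67.235 next round, worth 0.94 × 67.235 = 63.2009 now. The distributor offers 63.2009 and keeps 80 − 63.2009 = 16.7991.
Round 1 (the studio proposes): the distributor can get 16.7991 next round, worth 0.75 × 16.7991 = 12.599325 now. The studio offers 12.599325 and keeps 80 − 12.599325 = 67.400675.

12.60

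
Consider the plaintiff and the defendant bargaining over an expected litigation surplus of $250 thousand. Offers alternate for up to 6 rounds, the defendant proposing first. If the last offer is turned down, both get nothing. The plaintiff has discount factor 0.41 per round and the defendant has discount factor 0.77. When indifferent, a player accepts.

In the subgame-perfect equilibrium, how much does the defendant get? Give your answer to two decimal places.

208.77

By backward induction:
Round 6 (the plaintiff proposes): rejection yields 0 for the defendant; the plaintiff offers 0 and keeps 250.
Round 5 (the defendant proposes): the plaintiff can get 250 next round, worth 0.41 × 250 = 102.5 now. The defendant offers 102.5 and keeps 250 − 102.5 = 147.5.
Round 4 (the plaintiff proposes): the defendant can get 147.5 next round, worth 0.77 × 147.5 = 113.575 now, so the plaintiff offers 113.575, keeping 136.425.
Round 3 (the defendant proposes): the plaintiff can get 136.425 next round, worth 0.41 × 136.425 = 55.93425 now, so the defendant offers 55.93425, keeping 194.06575.
Round 2 (the plaintiff proposes): the defendant can get 194.06575 next round, worth 0.77 × 194.06575 = 149.4306275 now. The plaintiff offers 149.4306275 and keeps 250 − 149.4306275 = 100.5693725.
Round 1 (the defendant proposes): the plaintiff can get 100.5693725 next round, worth 0.41 × 100.5693725 = 41.233442725 now, so the defendant offers 41.233442725, keeping 208.766557275.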